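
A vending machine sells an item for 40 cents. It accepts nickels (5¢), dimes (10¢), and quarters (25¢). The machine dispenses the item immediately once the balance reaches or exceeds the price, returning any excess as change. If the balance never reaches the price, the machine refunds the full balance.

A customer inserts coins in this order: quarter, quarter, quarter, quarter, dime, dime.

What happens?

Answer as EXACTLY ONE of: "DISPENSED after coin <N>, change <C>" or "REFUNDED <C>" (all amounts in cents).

Price: 40¢
Coin 1 (quarter, 25¢): balance = 25¢
Coin 2 (quarter, 25¢): balance = 50¢
  → balance >= price → DISPENSE, change = 50 - 40 = 10¢

Answer: DISPENSED after coin 2, change 10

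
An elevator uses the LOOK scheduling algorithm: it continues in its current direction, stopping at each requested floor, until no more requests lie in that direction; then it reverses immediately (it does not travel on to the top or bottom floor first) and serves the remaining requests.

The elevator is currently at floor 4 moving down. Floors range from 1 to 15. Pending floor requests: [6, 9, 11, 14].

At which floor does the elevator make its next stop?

Answer: 6

Derivation:
Current floor: 4, direction: down
Requests above: [6, 9, 11, 14]
Requests below: []
Moving down but no requests below → reverse; nearest above is min([6, 9, 11, 14]) = 6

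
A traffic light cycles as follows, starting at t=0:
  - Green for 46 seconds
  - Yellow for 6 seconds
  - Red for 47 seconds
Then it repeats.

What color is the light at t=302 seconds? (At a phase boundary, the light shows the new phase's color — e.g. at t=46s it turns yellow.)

Answer: green

Derivation:
Cycle length = 46 + 6 + 47 = 99s
t = 302, phase_t = 302 mod 99 = 5
5 < 46 (green end) → GREEN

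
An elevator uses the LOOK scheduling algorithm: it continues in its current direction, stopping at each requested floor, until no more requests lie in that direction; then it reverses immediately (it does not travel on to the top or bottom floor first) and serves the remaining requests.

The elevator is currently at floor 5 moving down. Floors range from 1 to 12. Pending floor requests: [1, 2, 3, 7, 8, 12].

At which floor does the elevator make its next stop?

Current floor: 5, direction: down
Requests above: [7, 8, 12]
Requests below: [1, 2, 3]
Moving down and requests lie below → nearest below is max([1, 2, 3]) = 3

Answer: 3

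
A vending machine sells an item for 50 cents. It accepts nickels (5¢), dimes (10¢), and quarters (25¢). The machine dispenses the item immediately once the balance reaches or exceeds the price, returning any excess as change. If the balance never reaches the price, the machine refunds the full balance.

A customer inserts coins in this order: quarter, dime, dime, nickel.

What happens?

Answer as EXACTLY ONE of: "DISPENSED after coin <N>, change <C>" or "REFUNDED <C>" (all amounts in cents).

Price: 50¢
Coin 1 (quarter, 25¢): balance = 25¢
Coin 2 (dime, 10¢): balance = 35¢
Coin 3 (dime, 10¢): balance = 45¢
Coin 4 (nickel, 5¢): balance = 50¢
  → balance >= price → DISPENSE, change = 50 - 50 = 0¢

Answer: DISPENSED after coin 4, change 0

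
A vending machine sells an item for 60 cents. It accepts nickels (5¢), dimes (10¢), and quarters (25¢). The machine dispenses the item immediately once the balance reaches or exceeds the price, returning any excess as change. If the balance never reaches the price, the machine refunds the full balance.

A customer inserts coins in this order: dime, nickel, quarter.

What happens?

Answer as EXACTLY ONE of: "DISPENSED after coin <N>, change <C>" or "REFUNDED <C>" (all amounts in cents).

Price: 60¢
Coin 1 (dime, 10¢): balance = 10¢
Coin 2 (nickel, 5¢): balance = 15¢
Coin 3 (quarter, 25¢): balance = 40¢
All coins inserted, balance 40¢ < price 60¢ → REFUND 40¢

Answer: REFUNDED 40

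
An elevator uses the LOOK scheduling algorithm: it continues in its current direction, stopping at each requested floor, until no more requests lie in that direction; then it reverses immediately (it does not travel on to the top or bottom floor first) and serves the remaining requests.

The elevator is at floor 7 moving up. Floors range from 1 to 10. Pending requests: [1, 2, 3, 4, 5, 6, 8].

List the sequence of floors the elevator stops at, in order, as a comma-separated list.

Answer: 8, 6, 5, 4, 3, 2, 1

Derivation:
Current: 7, moving UP
Serve above first (ascending): [8]
Then reverse, serve below (descending): [6, 5, 4, 3, 2, 1]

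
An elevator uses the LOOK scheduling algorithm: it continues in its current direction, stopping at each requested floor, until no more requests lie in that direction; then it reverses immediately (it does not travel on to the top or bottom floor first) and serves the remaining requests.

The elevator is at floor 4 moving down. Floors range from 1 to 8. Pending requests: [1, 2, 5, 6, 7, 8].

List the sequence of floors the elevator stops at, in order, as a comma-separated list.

Answer: 2, 1, 5, 6, 7, 8

Derivation:
Current: 4, moving DOWN
Serve below first (descending): [2, 1]
Then reverse, serve above (ascending): [5, 6, 7, 8]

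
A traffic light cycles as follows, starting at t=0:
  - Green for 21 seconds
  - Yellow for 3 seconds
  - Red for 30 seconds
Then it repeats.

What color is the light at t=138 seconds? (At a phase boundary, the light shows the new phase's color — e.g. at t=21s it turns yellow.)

Answer: red

Derivation:
Cycle length = 21 + 3 + 30 = 54s
t = 138, phase_t = 138 mod 54 = 30
30 >= 24 → RED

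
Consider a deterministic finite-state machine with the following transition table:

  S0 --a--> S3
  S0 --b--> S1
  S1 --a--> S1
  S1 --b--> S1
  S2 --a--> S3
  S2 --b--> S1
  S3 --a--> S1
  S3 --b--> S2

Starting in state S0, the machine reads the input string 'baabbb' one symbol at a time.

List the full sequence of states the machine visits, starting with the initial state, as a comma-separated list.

Answer: S0, S1, S1, S1, S1, S1, S1

Derivation:
Start: S0
  read 'b': S0 --b--> S1
  read 'a': S1 --a--> S1
  read 'a': S1 --a--> S1
  read 'b': S1 --b--> S1
  read 'b': S1 --b--> S1
  read 'b': S1 --b--> S1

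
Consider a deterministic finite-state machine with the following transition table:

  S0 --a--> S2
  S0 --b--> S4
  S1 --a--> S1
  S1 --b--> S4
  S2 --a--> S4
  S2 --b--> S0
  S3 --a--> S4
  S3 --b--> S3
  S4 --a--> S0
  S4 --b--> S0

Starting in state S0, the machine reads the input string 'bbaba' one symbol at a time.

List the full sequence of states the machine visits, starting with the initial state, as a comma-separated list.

Answer: S0, S4, S0, S2, S0, S2

Derivation:
Start: S0
  read 'b': S0 --b--> S4
  read 'b': S4 --b--> S0
  read 'a': S0 --a--> S2
  read 'b': S2 --b--> S0
  read 'a': S0 --a--> S2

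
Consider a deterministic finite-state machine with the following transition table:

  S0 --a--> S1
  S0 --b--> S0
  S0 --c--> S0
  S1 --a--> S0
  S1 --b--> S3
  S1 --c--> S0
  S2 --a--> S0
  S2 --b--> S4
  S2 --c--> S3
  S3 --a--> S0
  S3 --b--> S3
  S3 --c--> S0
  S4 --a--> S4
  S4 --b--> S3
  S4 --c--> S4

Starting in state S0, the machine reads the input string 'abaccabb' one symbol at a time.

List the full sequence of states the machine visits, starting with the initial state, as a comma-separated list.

Start: S0
  read 'a': S0 --a--> S1
  read 'b': S1 --b--> S3
  read 'a': S3 --a--> S0
  read 'c': S0 --c--> S0
  read 'c': S0 --c--> S0
  read 'a': S0 --a--> S1
  read 'b': S1 --b--> S3
  read 'b': S3 --b--> S3

Answer: S0, S1, S3, S0, S0, S0, S1, S3, S3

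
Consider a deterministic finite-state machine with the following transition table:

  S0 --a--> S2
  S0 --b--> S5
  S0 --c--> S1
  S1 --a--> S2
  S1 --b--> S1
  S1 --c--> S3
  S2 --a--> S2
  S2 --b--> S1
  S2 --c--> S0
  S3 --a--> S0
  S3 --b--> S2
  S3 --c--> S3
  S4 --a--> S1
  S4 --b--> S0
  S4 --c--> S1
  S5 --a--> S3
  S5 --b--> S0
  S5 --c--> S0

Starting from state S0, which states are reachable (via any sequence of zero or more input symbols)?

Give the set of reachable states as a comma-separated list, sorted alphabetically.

BFS from S0:
  visit S0: S0--a-->S2 (new), S0--b-->S5 (new), S0--c-->S1 (new)
  visit S2: S2--a-->S2 (seen), S2--b-->S1 (seen), S2--c-->S0 (seen)
  visit S5: S5--a-->S3 (new), S5--b-->S0 (seen), S5--c-->S0 (seen)
  visit S1: S1--a-->S2 (seen), S1--b-->S1 (seen), S1--c-->S3 (seen)
  visit S3: S3--a-->S0 (seen), S3--b-->S2 (seen), S3--c-->S3 (seen)

Answer: S0, S1, S2, S3, S5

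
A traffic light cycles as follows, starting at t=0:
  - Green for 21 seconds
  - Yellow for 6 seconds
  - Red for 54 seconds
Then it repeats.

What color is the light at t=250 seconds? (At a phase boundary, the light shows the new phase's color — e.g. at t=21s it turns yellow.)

Cycle length = 21 + 6 + 54 = 81s
t = 250, phase_t = 250 mod 81 = 7
7 < 21 (green end) → GREEN

Answer: green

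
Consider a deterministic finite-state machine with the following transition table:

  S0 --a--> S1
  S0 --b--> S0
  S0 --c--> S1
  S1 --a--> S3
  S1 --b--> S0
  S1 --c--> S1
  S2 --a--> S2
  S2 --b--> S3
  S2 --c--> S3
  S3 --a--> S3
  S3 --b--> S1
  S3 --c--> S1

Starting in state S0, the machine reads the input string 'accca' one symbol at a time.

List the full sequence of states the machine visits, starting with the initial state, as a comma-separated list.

Start: S0
  read 'a': S0 --a--> S1
  read 'c': S1 --c--> S1
  read 'c': S1 --c--> S1
  read 'c': S1 --c--> S1
  read 'a': S1 --a--> S3

Answer: S0, S1, S1, S1, S1, S3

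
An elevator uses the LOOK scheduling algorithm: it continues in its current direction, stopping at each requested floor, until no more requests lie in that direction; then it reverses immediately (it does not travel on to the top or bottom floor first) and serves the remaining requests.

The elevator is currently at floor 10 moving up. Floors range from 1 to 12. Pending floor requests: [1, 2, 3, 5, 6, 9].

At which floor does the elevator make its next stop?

Answer: 9

Derivation:
Current floor: 10, direction: up
Requests above: []
Requests below: [1, 2, 3, 5, 6, 9]
Moving up but no requests above → reverse; nearest below is max([1, 2, 3, 5, 6, 9]) = 9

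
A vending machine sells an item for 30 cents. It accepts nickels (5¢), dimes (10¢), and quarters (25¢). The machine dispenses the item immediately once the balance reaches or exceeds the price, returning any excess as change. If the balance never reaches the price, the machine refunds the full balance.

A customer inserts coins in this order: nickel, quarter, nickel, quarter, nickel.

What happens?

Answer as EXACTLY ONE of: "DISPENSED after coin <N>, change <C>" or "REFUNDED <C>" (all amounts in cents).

Price: 30¢
Coin 1 (nickel, 5¢): balance = 5¢
Coin 2 (quarter, 25¢): balance = 30¢
  → balance >= price → DISPENSE, change = 30 - 30 = 0¢

Answer: DISPENSED after coin 2, change 0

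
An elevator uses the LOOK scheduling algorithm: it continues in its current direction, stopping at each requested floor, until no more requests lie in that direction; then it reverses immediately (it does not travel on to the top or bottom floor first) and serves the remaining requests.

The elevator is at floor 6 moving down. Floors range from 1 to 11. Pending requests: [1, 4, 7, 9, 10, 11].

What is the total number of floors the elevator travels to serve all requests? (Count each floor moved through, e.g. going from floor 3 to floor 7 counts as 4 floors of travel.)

Start at floor 6 moving down, LOOK stop order: [4, 1, 7, 9, 10, 11]
  6 → 4: |4-6| = 2, total = 2
  4 → 1: |1-4| = 3, total = 5
  1 → 7: |7-1| = 6, total = 11
  7 → 9: |9-7| = 2, total = 13
  9 → 10: |10-9| = 1, total = 14
  10 → 11: |11-10| = 1, total = 15

Answer: 15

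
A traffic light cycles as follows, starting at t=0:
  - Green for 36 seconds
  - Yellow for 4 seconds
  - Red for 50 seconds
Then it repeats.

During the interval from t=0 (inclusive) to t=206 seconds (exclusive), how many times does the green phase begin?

Answer: 3

Derivation:
Cycle = 36+4+50 = 90s
green phase starts at t = k*90 + 0 for k=0,1,2,...
Need k*90+0 < 206 → k < 2.289
k ∈ {0, ..., 2} → 3 starts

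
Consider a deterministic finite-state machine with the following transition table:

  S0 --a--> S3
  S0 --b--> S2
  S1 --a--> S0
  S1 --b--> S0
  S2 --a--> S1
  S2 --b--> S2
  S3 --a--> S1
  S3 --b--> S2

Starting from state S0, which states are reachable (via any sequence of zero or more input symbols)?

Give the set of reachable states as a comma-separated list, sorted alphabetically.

Answer: S0, S1, S2, S3

Derivation:
BFS from S0:
  visit S0: S0--a-->S3 (new), S0--b-->S2 (new)
  visit S3: S3--a-->S1 (new), S3--b-->S2 (seen)
  visit S2: S2--a-->S1 (seen), S2--b-->S2 (seen)
  visit S1: S1--a-->S0 (seen), S1--b-->S0 (seen)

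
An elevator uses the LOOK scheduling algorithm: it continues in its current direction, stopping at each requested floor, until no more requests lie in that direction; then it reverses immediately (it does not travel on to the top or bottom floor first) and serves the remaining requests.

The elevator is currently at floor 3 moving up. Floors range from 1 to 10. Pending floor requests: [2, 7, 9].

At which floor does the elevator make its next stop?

Current floor: 3, direction: up
Requests above: [7, 9]
Requests below: [2]
Moving up and requests lie above → nearest above is min([7, 9]) = 7

Answer: 7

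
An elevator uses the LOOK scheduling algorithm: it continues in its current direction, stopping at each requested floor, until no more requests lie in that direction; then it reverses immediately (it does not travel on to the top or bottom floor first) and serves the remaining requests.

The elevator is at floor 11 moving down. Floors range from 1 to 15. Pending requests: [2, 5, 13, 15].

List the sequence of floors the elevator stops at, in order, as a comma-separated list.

Answer: 5, 2, 13, 15

Derivation:
Current: 11, moving DOWN
Serve below first (descending): [5, 2]
Then reverse, serve above (ascending): [13, 15]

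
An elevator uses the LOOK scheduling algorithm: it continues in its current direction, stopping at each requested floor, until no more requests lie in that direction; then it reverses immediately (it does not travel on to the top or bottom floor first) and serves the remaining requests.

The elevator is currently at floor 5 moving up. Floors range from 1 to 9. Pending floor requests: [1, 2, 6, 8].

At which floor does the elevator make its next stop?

Current floor: 5, direction: up
Requests above: [6, 8]
Requests below: [1, 2]
Moving up and requests lie above → nearest above is min([6, 8]) = 6

Answer: 6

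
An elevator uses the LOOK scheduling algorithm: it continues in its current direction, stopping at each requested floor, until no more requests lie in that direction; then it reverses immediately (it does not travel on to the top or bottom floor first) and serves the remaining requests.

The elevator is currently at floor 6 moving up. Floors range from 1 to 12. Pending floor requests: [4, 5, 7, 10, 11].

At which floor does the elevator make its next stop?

Answer: 7

Derivation:
Current floor: 6, direction: up
Requests above: [7, 10, 11]
Requests below: [4, 5]
Moving up and requests lie above → nearest above is min([7, 10, 11]) = 7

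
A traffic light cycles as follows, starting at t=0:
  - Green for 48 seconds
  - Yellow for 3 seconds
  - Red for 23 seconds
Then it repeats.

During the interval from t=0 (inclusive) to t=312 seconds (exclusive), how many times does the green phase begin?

Answer: 5

Derivation:
Cycle = 48+3+23 = 74s
green phase starts at t = k*74 + 0 for k=0,1,2,...
Need k*74+0 < 312 → k < 4.216
k ∈ {0, ..., 4} → 5 starts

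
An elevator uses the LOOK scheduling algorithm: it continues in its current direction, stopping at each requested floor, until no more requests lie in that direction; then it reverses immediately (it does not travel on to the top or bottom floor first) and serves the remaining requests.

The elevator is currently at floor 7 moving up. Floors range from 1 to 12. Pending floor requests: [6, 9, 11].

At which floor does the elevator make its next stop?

Answer: 9

Derivation:
Current floor: 7, direction: up
Requests above: [9, 11]
Requests below: [6]
Moving up and requests lie above → nearest above is min([9, 11]) = 9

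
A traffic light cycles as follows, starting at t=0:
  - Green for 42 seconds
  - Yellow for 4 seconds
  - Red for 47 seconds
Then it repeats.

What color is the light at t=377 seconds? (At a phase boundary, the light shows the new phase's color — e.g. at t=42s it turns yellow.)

Cycle length = 42 + 4 + 47 = 93s
t = 377, phase_t = 377 mod 93 = 5
5 < 42 (green end) → GREEN

Answer: green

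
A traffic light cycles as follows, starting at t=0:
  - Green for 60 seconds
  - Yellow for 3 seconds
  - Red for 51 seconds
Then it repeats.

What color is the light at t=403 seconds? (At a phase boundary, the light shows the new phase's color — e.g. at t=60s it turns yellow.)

Answer: yellow

Derivation:
Cycle length = 60 + 3 + 51 = 114s
t = 403, phase_t = 403 mod 114 = 61
60 <= 61 < 63 (yellow end) → YELLOW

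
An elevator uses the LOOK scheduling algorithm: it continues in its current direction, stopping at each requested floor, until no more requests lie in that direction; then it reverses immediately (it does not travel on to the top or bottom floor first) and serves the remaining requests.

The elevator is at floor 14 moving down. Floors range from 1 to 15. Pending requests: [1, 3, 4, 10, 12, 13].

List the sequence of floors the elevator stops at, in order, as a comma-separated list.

Current: 14, moving DOWN
Serve below first (descending): [13, 12, 10, 4, 3, 1]
Then reverse, serve above (ascending): []

Answer: 13, 12, 10, 4, 3, 1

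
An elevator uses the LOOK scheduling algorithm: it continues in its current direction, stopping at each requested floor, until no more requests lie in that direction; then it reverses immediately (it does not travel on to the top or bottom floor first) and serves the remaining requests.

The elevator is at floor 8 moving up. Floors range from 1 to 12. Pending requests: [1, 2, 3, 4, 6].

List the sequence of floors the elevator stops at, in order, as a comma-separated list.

Current: 8, moving UP
Serve above first (ascending): []
Then reverse, serve below (descending): [6, 4, 3, 2, 1]

Answer: 6, 4, 3, 2, 1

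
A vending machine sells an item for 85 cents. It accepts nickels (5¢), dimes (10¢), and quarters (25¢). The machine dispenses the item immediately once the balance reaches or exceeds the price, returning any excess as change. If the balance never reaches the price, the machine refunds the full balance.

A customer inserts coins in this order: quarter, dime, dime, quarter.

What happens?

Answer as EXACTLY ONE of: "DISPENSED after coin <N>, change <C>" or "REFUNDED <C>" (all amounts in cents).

Answer: REFUNDED 70

Derivation:
Price: 85¢
Coin 1 (quarter, 25¢): balance = 25¢
Coin 2 (dime, 10¢): balance = 35¢
Coin 3 (dime, 10¢): balance = 45¢
Coin 4 (quarter, 25¢): balance = 70¢
All coins inserted, balance 70¢ < price 85¢ → REFUND 70¢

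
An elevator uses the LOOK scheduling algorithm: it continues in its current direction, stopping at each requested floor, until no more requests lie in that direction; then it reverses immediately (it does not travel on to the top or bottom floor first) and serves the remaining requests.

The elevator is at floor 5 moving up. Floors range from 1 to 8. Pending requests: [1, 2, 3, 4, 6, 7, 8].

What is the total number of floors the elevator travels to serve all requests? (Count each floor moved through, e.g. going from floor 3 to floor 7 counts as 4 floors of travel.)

Answer: 10

Derivation:
Start at floor 5 moving up, LOOK stop order: [6, 7, 8, 4, 3, 2, 1]
  5 → 6: |6-5| = 1, total = 1
  6 → 7: |7-6| = 1, total = 2
  7 → 8: |8-7| = 1, total = 3
  8 → 4: |4-8| = 4, total = 7
  4 → 3: |3-4| = 1, total = 8
  3 → 2: |2-3| = 1, total = 9
  2 → 1: |1-2| = 1, total = 10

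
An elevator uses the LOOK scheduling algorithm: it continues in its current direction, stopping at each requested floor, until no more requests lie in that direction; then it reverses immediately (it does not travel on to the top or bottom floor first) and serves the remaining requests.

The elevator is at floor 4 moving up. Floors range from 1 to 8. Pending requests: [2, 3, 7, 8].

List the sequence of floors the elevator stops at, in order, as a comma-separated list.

Answer: 7, 8, 3, 2

Derivation:
Current: 4, moving UP
Serve above first (ascending): [7, 8]
Then reverse, serve below (descending): [3, 2]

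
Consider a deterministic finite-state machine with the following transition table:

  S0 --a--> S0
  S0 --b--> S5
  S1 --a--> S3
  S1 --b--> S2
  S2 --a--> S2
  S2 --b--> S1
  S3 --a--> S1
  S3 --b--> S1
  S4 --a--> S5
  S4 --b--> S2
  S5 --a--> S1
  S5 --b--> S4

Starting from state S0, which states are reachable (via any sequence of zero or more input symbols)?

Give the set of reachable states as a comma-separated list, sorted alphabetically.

Answer: S0, S1, S2, S3, S4, S5

Derivation:
BFS from S0:
  visit S0: S0--a-->S0 (seen), S0--b-->S5 (new)
  visit S5: S5--a-->S1 (new), S5--b-->S4 (new)
  visit S1: S1--a-->S3 (new), S1--b-->S2 (new)
  visit S4: S4--a-->S5 (seen), S4--b-->S2 (seen)
  visit S3: S3--a-->S1 (seen), S3--b-->S1 (seen)
  visit S2: S2--a-->S2 (seen), S2--b-->S1 (seen)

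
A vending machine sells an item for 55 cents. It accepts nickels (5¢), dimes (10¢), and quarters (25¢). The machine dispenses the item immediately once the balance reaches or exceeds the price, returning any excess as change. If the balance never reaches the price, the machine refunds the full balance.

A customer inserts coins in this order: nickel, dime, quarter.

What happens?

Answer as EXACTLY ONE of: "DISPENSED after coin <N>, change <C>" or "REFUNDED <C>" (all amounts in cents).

Answer: REFUNDED 40

Derivation:
Price: 55¢
Coin 1 (nickel, 5¢): balance = 5¢
Coin 2 (dime, 10¢): balance = 15¢
Coin 3 (quarter, 25¢): balance = 40¢
All coins inserted, balance 40¢ < price 55¢ → REFUND 40¢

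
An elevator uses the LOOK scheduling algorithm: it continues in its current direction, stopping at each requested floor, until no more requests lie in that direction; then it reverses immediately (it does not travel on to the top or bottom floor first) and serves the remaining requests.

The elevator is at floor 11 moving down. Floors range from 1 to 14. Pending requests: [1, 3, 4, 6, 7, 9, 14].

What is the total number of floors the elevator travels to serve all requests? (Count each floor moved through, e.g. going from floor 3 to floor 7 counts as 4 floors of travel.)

Answer: 23

Derivation:
Start at floor 11 moving down, LOOK stop order: [9, 7, 6, 4, 3, 1, 14]
  11 → 9: |9-11| = 2, total = 2
  9 → 7: |7-9| = 2, total = 4
  7 → 6: |6-7| = 1, total = 5
  6 → 4: |4-6| = 2, total = 7
  4 → 3: |3-4| = 1, total = 8
  3 → 1: |1-3| = 2, total = 10
  1 → 14: |14-1| = 13, total = 23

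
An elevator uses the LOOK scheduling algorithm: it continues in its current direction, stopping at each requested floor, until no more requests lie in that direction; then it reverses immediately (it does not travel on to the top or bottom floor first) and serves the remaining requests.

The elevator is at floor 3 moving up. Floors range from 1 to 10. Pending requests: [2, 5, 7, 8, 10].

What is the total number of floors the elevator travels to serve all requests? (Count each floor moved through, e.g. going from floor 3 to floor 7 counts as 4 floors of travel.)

Start at floor 3 moving up, LOOK stop order: [5, 7, 8, 10, 2]
  3 → 5: |5-3| = 2, total = 2
  5 → 7: |7-5| = 2, total = 4
  7 → 8: |8-7| = 1, total = 5
  8 → 10: |10-8| = 2, total = 7
  10 → 2: |2-10| = 8, total = 15

Answer: 15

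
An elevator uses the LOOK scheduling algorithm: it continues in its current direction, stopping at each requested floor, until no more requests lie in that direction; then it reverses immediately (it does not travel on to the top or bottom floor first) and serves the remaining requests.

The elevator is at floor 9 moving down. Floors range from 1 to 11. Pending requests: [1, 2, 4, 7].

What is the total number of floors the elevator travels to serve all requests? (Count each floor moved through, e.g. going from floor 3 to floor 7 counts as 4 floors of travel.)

Start at floor 9 moving down, LOOK stop order: [7, 4, 2, 1]
  9 → 7: |7-9| = 2, total = 2
  7 → 4: |4-7| = 3, total = 5
  4 → 2: |2-4| = 2, total = 7
  2 → 1: |1-2| = 1, total = 8

Answer: 8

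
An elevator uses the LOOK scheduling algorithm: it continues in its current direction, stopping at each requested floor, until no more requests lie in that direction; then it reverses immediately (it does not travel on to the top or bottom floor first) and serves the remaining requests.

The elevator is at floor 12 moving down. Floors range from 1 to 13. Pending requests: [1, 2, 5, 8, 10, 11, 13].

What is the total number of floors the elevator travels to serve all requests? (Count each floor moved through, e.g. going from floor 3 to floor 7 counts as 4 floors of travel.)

Answer: 23

Derivation:
Start at floor 12 moving down, LOOK stop order: [11, 10, 8, 5, 2, 1, 13]
  12 → 11: |11-12| = 1, total = 1
  11 → 10: |10-11| = 1, total = 2
  10 → 8: |8-10| = 2, total = 4
  8 → 5: |5-8| = 3, total = 7
  5 → 2: |2-5| = 3, total = 10
  2 → 1: |1-2| = 1, total = 11
  1 → 13: |13-1| = 12, total = 23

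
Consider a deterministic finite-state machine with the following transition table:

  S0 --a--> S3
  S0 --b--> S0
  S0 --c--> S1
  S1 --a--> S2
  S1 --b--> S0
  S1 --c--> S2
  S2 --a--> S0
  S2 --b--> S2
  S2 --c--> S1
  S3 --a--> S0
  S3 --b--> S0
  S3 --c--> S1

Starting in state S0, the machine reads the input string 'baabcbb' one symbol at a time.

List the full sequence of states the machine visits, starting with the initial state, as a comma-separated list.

Answer: S0, S0, S3, S0, S0, S1, S0, S0

Derivation:
Start: S0
  read 'b': S0 --b--> S0
  read 'a': S0 --a--> S3
  read 'a': S3 --a--> S0
  read 'b': S0 --b--> S0
  read 'c': S0 --c--> S1
  read 'b': S1 --b--> S0
  read 'b': S0 --b--> S0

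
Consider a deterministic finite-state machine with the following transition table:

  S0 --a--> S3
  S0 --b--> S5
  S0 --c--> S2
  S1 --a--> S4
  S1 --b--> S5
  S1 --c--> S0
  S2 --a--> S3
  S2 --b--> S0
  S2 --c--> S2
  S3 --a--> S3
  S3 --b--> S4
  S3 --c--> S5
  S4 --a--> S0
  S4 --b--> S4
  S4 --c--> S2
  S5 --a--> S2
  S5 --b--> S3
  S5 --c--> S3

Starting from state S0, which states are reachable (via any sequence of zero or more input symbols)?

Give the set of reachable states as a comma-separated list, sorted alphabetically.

BFS from S0:
  visit S0: S0--a-->S3 (new), S0--b-->S5 (new), S0--c-->S2 (new)
  visit S3: S3--a-->S3 (seen), S3--b-->S4 (new), S3--c-->S5 (seen)
  visit S5: S5--a-->S2 (seen), S5--b-->S3 (seen), S5--c-->S3 (seen)
  visit S2: S2--a-->S3 (seen), S2--b-->S0 (seen), S2--c-->S2 (seen)
  visit S4: S4--a-->S0 (seen), S4--b-->S4 (seen), S4--c-->S2 (seen)

Answer: S0, S2, S3, S4, S5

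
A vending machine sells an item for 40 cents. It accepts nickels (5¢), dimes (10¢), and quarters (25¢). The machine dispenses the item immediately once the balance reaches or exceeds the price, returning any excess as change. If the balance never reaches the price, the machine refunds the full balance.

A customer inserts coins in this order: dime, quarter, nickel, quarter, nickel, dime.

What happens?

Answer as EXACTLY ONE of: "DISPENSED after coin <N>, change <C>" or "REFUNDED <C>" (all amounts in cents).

Price: 40¢
Coin 1 (dime, 10¢): balance = 10¢
Coin 2 (quarter, 25¢): balance = 35¢
Coin 3 (nickel, 5¢): balance = 40¢
  → balance >= price → DISPENSE, change = 40 - 40 = 0¢

Answer: DISPENSED after coin 3, change 0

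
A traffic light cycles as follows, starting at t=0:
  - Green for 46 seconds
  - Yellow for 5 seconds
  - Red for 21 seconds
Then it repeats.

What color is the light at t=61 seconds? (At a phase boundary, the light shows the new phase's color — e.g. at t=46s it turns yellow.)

Cycle length = 46 + 5 + 21 = 72s
t = 61, phase_t = 61 mod 72 = 61
61 >= 51 → RED

Answer: red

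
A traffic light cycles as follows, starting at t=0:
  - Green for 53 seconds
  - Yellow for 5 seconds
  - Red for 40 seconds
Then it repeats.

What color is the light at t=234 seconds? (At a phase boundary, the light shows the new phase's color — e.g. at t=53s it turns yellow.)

Answer: green

Derivation:
Cycle length = 53 + 5 + 40 = 98s
t = 234, phase_t = 234 mod 98 = 38
38 < 53 (green end) → GREEN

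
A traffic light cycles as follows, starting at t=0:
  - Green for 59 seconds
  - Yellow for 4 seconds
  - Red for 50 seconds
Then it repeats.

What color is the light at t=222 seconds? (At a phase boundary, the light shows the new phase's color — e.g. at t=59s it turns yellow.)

Answer: red

Derivation:
Cycle length = 59 + 4 + 50 = 113s
t = 222, phase_t = 222 mod 113 = 109
109 >= 63 → RED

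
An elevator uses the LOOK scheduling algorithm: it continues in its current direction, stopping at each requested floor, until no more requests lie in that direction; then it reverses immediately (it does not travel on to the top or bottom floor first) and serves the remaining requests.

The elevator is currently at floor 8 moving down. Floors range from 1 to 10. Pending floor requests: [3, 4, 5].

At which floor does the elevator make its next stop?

Answer: 5

Derivation:
Current floor: 8, direction: down
Requests above: []
Requests below: [3, 4, 5]
Moving down and requests lie below → nearest below is max([3, 4, 5]) = 5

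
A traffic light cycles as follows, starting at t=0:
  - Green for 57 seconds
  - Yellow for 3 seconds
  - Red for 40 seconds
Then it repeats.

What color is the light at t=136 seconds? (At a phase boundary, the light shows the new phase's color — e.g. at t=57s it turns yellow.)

Cycle length = 57 + 3 + 40 = 100s
t = 136, phase_t = 136 mod 100 = 36
36 < 57 (green end) → GREEN

Answer: green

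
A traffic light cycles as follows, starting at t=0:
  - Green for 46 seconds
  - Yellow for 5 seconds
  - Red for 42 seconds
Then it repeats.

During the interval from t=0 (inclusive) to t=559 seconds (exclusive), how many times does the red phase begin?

Cycle = 46+5+42 = 93s
red phase starts at t = k*93 + 51 for k=0,1,2,...
Need k*93+51 < 559 → k < 5.462
k ∈ {0, ..., 5} → 6 starts

Answer: 6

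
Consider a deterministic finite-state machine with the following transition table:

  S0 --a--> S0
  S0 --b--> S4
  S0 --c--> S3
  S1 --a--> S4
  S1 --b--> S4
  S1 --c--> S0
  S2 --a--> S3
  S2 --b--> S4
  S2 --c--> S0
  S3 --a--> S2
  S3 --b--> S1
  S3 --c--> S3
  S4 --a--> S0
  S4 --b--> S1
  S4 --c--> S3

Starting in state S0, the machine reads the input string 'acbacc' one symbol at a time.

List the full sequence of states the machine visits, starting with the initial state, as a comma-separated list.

Answer: S0, S0, S3, S1, S4, S3, S3

Derivation:
Start: S0
  read 'a': S0 --a--> S0
  read 'c': S0 --c--> S3
  read 'b': S3 --b--> S1
  read 'a': S1 --a--> S4
  read 'c': S4 --c--> S3
  read 'c': S3 --c--> S3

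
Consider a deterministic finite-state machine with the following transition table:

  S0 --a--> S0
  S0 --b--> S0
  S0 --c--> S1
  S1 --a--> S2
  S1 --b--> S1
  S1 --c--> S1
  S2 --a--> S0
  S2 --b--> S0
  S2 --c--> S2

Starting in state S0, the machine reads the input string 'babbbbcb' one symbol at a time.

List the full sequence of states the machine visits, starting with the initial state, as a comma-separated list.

Start: S0
  read 'b': S0 --b--> S0
  read 'a': S0 --a--> S0
  read 'b': S0 --b--> S0
  read 'b': S0 --b--> S0
  read 'b': S0 --b--> S0
  read 'b': S0 --b--> S0
  read 'c': S0 --c--> S1
  read 'b': S1 --b--> S1

Answer: S0, S0, S0, S0, S0, S0, S0, S1, S1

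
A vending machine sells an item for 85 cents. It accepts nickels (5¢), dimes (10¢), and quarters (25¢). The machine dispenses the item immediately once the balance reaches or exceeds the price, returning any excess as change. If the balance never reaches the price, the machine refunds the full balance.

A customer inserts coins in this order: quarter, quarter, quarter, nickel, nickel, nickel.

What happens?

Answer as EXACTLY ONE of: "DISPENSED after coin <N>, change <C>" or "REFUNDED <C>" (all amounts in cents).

Answer: DISPENSED after coin 5, change 0

Derivation:
Price: 85¢
Coin 1 (quarter, 25¢): balance = 25¢
Coin 2 (quarter, 25¢): balance = 50¢
Coin 3 (quarter, 25¢): balance = 75¢
Coin 4 (nickel, 5¢): balance = 80¢
Coin 5 (nickel, 5¢): balance = 85¢
  → balance >= price → DISPENSE, change = 85 - 85 = 0¢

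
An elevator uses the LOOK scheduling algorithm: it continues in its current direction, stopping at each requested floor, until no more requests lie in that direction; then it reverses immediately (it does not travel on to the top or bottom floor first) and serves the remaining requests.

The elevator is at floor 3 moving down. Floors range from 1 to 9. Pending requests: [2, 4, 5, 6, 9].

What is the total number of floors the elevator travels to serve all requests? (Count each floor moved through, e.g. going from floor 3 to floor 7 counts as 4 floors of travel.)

Answer: 8

Derivation:
Start at floor 3 moving down, LOOK stop order: [2, 4, 5, 6, 9]
  3 → 2: |2-3| = 1, total = 1
  2 → 4: |4-2| = 2, total = 3
  4 → 5: |5-4| = 1, total = 4
  5 → 6: |6-5| = 1, total = 5
  6 → 9: |9-6| = 3, total = 8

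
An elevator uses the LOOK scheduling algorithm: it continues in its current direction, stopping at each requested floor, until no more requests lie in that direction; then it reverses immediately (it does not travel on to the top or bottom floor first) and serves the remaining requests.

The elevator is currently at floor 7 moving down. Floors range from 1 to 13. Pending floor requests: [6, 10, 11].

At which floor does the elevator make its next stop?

Answer: 6

Derivation:
Current floor: 7, direction: down
Requests above: [10, 11]
Requests below: [6]
Moving down and requests lie below → nearest below is max([6]) = 6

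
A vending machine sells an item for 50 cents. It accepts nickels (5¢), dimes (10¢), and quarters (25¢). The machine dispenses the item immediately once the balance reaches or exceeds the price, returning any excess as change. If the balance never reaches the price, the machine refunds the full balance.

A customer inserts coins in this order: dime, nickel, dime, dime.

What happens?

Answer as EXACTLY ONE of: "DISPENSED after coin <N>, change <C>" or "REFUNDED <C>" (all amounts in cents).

Price: 50¢
Coin 1 (dime, 10¢): balance = 10¢
Coin 2 (nickel, 5¢): balance = 15¢
Coin 3 (dime, 10¢): balance = 25¢
Coin 4 (dime, 10¢): balance = 35¢
All coins inserted, balance 35¢ < price 50¢ → REFUND 35¢

Answer: REFUNDED 35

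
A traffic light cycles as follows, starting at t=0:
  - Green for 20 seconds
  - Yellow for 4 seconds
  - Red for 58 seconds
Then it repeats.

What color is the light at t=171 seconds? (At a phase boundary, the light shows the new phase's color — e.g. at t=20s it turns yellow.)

Answer: green

Derivation:
Cycle length = 20 + 4 + 58 = 82s
t = 171, phase_t = 171 mod 82 = 7
7 < 20 (green end) → GREEN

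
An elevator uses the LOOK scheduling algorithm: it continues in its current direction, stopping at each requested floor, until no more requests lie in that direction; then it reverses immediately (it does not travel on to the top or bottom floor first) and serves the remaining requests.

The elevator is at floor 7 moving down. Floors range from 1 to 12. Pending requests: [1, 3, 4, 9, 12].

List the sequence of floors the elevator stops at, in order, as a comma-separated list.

Current: 7, moving DOWN
Serve below first (descending): [4, 3, 1]
Then reverse, serve above (ascending): [9, 12]

Answer: 4, 3, 1, 9, 12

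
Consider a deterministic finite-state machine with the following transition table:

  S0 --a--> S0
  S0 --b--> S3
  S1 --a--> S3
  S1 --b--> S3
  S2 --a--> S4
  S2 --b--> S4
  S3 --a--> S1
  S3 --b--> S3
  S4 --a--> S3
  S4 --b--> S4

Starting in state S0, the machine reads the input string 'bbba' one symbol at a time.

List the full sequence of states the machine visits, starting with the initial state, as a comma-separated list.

Answer: S0, S3, S3, S3, S1

Derivation:
Start: S0
  read 'b': S0 --b--> S3
  read 'b': S3 --b--> S3
  read 'b': S3 --b--> S3
  read 'a': S3 --a--> S1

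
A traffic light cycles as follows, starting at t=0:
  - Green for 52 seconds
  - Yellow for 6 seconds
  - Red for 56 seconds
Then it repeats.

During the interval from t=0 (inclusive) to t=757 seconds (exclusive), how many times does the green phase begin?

Answer: 7

Derivation:
Cycle = 52+6+56 = 114s
green phase starts at t = k*114 + 0 for k=0,1,2,...
Need k*114+0 < 757 → k < 6.640
k ∈ {0, ..., 6} → 7 starts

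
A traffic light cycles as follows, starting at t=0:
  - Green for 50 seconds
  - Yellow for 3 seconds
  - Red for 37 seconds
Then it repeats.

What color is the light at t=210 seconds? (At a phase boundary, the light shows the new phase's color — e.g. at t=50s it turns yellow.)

Answer: green

Derivation:
Cycle length = 50 + 3 + 37 = 90s
t = 210, phase_t = 210 mod 90 = 30
30 < 50 (green end) → GREEN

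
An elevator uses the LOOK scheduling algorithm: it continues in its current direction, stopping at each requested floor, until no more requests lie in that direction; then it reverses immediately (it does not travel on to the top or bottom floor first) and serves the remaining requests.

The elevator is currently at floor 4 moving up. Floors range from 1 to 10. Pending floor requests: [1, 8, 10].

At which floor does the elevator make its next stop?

Answer: 8

Derivation:
Current floor: 4, direction: up
Requests above: [8, 10]
Requests below: [1]
Moving up and requests lie above → nearest above is min([8, 10]) = 8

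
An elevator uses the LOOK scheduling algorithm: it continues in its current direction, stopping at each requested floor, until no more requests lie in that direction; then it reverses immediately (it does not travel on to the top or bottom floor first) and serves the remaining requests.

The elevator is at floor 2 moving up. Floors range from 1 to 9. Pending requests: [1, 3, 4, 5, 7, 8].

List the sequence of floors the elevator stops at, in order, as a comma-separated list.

Answer: 3, 4, 5, 7, 8, 1

Derivation:
Current: 2, moving UP
Serve above first (ascending): [3, 4, 5, 7, 8]
Then reverse, serve below (descending): [1]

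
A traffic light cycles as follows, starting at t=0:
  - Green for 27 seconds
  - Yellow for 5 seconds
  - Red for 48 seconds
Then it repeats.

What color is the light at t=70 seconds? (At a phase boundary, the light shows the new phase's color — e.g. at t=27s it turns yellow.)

Answer: red

Derivation:
Cycle length = 27 + 5 + 48 = 80s
t = 70, phase_t = 70 mod 80 = 70
70 >= 32 → RED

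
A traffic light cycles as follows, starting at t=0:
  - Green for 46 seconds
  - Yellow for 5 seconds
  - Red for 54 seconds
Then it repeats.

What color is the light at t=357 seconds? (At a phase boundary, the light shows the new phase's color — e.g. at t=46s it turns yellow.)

Cycle length = 46 + 5 + 54 = 105s
t = 357, phase_t = 357 mod 105 = 42
42 < 46 (green end) → GREEN

Answer: green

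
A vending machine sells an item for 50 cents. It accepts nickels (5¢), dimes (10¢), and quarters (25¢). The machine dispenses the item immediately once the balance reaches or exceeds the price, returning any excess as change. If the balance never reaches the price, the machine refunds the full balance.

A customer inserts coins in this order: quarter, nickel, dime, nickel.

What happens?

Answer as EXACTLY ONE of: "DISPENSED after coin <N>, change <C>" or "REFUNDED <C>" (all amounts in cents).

Answer: REFUNDED 45

Derivation:
Price: 50¢
Coin 1 (quarter, 25¢): balance = 25¢
Coin 2 (nickel, 5¢): balance = 30¢
Coin 3 (dime, 10¢): balance = 40¢
Coin 4 (nickel, 5¢): balance = 45¢
All coins inserted, balance 45¢ < price 50¢ → REFUND 45¢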